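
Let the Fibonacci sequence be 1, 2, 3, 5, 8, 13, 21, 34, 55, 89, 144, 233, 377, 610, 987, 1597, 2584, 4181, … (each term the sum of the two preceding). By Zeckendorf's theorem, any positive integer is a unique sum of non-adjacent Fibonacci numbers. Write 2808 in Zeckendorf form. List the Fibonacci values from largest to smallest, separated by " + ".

largest Fibonacci ≤ 2808 is 2584; 2808 − 2584 = 224
largest Fibonacci ≤ 224 is 144; 224 − 144 = 80
largest Fibonacci ≤ 80 is 55; 80 − 55 = 25
largest Fibonacci ≤ 25 is 21; 25 − 21 = 4
largest Fibonacci ≤ 4 is 3; 4 − 3 = 1
largest Fibonacci ≤ 1 is 1; 1 − 1 = 0
So 2808 = 2584 + 144 + 55 + 21 + 3 + 1, with no two terms consecutive in the sequence.

2584 + 144 + 55 + 21 + 3 + 1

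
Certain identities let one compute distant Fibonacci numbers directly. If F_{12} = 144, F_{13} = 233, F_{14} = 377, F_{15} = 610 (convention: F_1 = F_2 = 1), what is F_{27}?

196418

By the addition formula F_{m+n} = F_m F_{n+1} + F_{m−1} F_n with m=13, n=14: F_{27} = 233·610 + 144·377 = 142130 + 54288 = 196418.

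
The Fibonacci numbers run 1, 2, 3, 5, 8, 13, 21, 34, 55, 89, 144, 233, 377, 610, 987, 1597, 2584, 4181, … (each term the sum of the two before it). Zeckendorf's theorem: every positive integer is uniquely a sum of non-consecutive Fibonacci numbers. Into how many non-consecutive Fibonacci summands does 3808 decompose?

Repeatedly subtract the largest Fibonacci number that fits:
take 2584 (≤ 3808); 3808 − 2584 = 1224
take 987 (≤ 1224); 1224 − 987 = 237
take 233 (≤ 237); 237 − 233 = 4
take 3 (≤ 4); 4 − 3 = 1
take 1 (≤ 1); 1 − 1 = 0
3808 = 2584 + 987 + 233 + 3 + 1, which has 5 terms.

5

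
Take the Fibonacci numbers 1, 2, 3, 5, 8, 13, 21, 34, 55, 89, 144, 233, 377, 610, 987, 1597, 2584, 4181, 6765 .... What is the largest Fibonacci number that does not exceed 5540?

4181

4181 ≤ 5540 < 6765, so the largest Fibonacci number not exceeding 5540 is 4181.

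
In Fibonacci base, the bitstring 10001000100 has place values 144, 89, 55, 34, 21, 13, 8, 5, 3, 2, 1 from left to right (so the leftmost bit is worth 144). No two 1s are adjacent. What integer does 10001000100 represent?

Summing the place values of the 1 bits: 144 + 21 + 3 = 168.

168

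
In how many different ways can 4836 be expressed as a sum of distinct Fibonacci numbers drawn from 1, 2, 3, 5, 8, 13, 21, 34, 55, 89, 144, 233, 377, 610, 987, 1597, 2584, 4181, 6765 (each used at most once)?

Starting from the Zeckendorf form and repeatedly splitting a term F_k into F_{k−1} + F_{k−2} (when neither is already used) reaches every representation.
4836 = 4181+610+34+8+3 = 4181+610+34+8+2+1 = 4181+610+21+13+8+3 = 4181+377+233+34+8+3 = … (53 more), for 57 in all.

57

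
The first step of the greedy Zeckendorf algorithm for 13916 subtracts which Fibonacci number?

10946

10946 ≤ 13916 < 17711, so the largest Fibonacci number not exceeding 13916 is 10946.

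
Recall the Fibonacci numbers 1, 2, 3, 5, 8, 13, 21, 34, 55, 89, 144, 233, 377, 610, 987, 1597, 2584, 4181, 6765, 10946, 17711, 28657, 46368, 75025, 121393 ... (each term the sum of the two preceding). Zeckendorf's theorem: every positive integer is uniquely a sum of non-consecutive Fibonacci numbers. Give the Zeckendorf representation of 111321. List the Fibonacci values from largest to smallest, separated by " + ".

111321 − 75025 = 36296
36296 − 28657 = 7639
7639 − 6765 = 874
874 − 610 = 264
264 − 233 = 31
31 − 21 = 10
10 − 8 = 2
2 − 2 = 0
So 111321 = 75025 + 28657 + 6765 + 610 + 233 + 21 + 8 + 2, with no two terms consecutive in the sequence.

75025 + 28657 + 6765 + 610 + 233 + 21 + 8 + 2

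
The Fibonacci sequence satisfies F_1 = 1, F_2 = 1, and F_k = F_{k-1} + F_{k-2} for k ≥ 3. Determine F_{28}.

317811

Iterating the recurrence up to F_{22} = 17711 and F_{21} = 10946:
F_{23} = F_{22} + F_{21} = 17711 + 10946 = 28657
F_{24} = F_{23} + F_{22} = 28657 + 17711 = 46368
F_{25} = F_{24} + F_{23} = 46368 + 28657 = 75025
F_{26} = F_{25} + F_{24} = 75025 + 46368 = 121393
F_{27} = F_{26} + F_{25} = 121393 + 75025 = 196418
F_{28} = F_{27} + F_{26} = 196418 + 121393 = 317811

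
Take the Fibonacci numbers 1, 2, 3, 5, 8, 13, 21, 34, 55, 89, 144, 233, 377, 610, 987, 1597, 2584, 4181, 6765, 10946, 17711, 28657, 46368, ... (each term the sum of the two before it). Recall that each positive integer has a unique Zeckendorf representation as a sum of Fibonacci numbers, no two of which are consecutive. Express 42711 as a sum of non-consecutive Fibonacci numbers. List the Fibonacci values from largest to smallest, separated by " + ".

28657 + 10946 + 2584 + 377 + 144 + 3

Greedily peel off the largest Fibonacci term at each step:
take 28657 (≤ 42711); 42711 − 28657 = 14054
take 10946 (≤ 14054); 14054 − 10946 = 3108
take 2584 (≤ 3108); 3108 − 2584 = 524
take 377 (≤ 524); 524 − 377 = 147
take 144 (≤ 147); 147 − 144 = 3
take 3 (≤ 3); 3 − 3 = 0
So 42711 = 28657 + 10946 + 2584 + 377 + 144 + 3, with no two terms consecutive in the sequence.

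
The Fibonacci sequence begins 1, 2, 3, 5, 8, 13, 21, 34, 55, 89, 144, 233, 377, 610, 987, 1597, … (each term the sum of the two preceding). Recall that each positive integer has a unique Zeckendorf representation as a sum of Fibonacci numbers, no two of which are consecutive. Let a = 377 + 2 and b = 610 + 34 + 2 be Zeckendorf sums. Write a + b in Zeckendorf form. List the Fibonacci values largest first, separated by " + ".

The two numbers are 379 and 646, so their sum is 1025.
Repeatedly subtract the largest Fibonacci number that fits:
1025: greatest Fibonacci not exceeding it is 987, leaving 38
38: greatest Fibonacci not exceeding it is 34, leaving 4
4: greatest Fibonacci not exceeding it is 3, leaving 1
1: greatest Fibonacci not exceeding it is 1, leaving 0

987 + 34 + 3 + 1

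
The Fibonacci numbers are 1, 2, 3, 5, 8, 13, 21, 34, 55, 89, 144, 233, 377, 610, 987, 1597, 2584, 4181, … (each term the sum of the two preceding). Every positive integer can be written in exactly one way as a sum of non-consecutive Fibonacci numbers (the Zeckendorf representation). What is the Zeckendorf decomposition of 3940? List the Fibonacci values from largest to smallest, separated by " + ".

2584 + 987 + 233 + 89 + 34 + 13

3940: greatest Fibonacci not exceeding it is 2584, leaving 1356
1356: greatest Fibonacci not exceeding it is 987, leaving 369
369: greatest Fibonacci not exceeding it is 233, leaving 136
136: greatest Fibonacci not exceeding it is 89, leaving 47
47: greatest Fibonacci not exceeding it is 34, leaving 13
13: greatest Fibonacci not exceeding it is 13, leaving 0
So 3940 = 2584 + 987 + 233 + 89 + 34 + 13, with no two terms consecutive in the sequence.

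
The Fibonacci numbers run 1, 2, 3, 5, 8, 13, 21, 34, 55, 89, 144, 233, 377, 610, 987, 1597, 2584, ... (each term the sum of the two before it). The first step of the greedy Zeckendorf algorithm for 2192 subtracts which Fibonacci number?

1597

1597 ≤ 2192 < 2584, so the largest Fibonacci number not exceeding 2192 is 1597.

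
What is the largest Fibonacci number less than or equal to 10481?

6765 ≤ 10481 < 10946, so the largest Fibonacci number not exceeding 10481 is 6765.

6765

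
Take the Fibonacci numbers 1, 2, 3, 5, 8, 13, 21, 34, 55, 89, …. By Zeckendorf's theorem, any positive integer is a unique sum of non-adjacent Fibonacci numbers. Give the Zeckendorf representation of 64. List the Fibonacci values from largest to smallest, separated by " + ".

Repeatedly subtract the largest Fibonacci number that fits:
64: greatest Fibonacci not exceeding it is 55, leaving 9
9: greatest Fibonacci not exceeding it is 8, leaving 1
1: greatest Fibonacci not exceeding it is 1, leaving 0
So 64 = 55 + 8 + 1, with no two terms consecutive in the sequence.

55 + 8 + 1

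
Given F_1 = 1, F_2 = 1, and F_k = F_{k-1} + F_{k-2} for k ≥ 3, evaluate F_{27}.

196418

Iterating the recurrence up to F_{22} = 17711 and F_{21} = 10946:
F_{23} = F_{22} + F_{21} = 17711 + 10946 = 28657
F_{24} = F_{23} + F_{22} = 28657 + 17711 = 46368
F_{25} = F_{24} + F_{23} = 46368 + 28657 = 75025
F_{26} = F_{25} + F_{24} = 75025 + 46368 = 121393
F_{27} = F_{26} + F_{25} = 121393 + 75025 = 196418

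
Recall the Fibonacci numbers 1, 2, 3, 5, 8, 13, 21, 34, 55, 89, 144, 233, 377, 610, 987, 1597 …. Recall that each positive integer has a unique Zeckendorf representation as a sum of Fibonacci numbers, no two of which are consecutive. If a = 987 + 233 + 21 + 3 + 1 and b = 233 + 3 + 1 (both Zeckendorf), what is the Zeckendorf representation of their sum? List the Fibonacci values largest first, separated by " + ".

987 + 377 + 89 + 21 + 8

The two numbers are 1245 and 237, so their sum is 1482.
Greedy algorithm:
take 987 (≤ 1482); 1482 − 987 = 495
take 377 (≤ 495); 495 − 377 = 118
take 89 (≤ 118); 118 − 89 = 29
take 21 (≤ 29); 29 − 21 = 8
take 8 (≤ 8); 8 − 8 = 0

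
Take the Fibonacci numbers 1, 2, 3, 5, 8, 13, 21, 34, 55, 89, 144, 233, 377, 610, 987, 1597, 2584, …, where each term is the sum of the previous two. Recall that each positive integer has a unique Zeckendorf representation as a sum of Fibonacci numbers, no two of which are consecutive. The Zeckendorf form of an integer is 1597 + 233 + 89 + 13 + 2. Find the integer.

1597 + 233 + 89 + 13 + 2 = 1934.

1934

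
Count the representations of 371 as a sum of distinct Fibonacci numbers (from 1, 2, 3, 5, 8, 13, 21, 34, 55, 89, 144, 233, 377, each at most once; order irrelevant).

5

371 = 233+89+34+13+2 = 233+89+34+8+5+2 = 233+89+21+13+8+5+2 = 233+55+34+21+13+8+5+2 = … (1 more), for 5 in all.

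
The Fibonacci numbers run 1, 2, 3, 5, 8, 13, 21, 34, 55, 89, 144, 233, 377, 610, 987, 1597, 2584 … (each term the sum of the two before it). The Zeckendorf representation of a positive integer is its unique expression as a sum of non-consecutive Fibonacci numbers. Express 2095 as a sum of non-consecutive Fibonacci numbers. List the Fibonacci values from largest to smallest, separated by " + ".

1597 + 377 + 89 + 21 + 8 + 3

subtract 1597 from 2095: 498 remains
subtract 377 from 498: 121 remains
subtract 89 from 121: 32 remains
subtract 21 from 32: 11 remains
subtract 8 from 11: 3 remains
subtract 3 from 3: 0 remains
So 2095 = 1597 + 377 + 89 + 21 + 8 + 3, with no two terms consecutive in the sequence.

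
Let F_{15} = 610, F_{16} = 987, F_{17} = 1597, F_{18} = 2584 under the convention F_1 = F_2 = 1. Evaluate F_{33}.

By the addition formula F_{m+n} = F_m F_{n+1} + F_{m−1} F_n with m=18, n=15: F_{33} = 2584·987 + 1597·610 = 2550408 + 974170 = 3524578.

3524578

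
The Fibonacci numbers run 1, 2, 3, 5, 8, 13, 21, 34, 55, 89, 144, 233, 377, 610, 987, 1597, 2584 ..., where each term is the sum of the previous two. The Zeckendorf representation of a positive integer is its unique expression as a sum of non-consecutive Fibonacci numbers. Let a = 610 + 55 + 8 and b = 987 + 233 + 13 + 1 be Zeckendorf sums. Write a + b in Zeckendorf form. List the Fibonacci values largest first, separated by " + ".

The two numbers are 673 and 1234, so their sum is 1907.
largest Fibonacci ≤ 1907 is 1597; 1907 − 1597 = 310
largest Fibonacci ≤ 310 is 233; 310 − 233 = 77
largest Fibonacci ≤ 77 is 55; 77 − 55 = 22
largest Fibonacci ≤ 22 is 21; 22 − 21 = 1
largest Fibonacci ≤ 1 is 1; 1 − 1 = 0

1597 + 233 + 55 + 21 + 1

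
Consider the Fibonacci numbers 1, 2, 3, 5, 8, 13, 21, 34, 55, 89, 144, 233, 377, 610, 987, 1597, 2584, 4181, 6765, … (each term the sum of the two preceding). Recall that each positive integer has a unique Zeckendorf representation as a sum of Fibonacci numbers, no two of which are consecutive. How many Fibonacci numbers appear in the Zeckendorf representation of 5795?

subtract 4181 from 5795: 1614 remains
subtract 1597 from 1614: 17 remains
subtract 13 from 17: 4 remains
subtract 3 from 4: 1 remains
subtract 1 from 1: 0 remains
5795 = 4181 + 1597 + 13 + 3 + 1, which has 5 terms.

5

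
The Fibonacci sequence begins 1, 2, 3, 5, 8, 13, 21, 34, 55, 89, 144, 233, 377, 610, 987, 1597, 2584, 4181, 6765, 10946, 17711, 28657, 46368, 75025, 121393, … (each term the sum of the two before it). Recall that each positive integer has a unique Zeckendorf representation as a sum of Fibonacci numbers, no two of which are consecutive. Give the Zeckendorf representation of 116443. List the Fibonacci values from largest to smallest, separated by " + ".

Greedily peel off the largest Fibonacci term at each step:
subtract 75025 from 116443: 41418 remains
subtract 28657 from 41418: 12761 remains
subtract 10946 from 12761: 1815 remains
subtract 1597 from 1815: 218 remains
subtract 144 from 218: 74 remains
subtract 55 from 74: 19 remains
subtract 13 from 19: 6 remains
subtract 5 from 6: 1 remains
subtract 1 from 1: 0 remains
So 116443 = 75025 + 28657 + 10946 + 1597 + 144 + 55 + 13 + 5 + 1, with no two terms consecutive in the sequence.

75025 + 28657 + 10946 + 1597 + 144 + 55 + 13 + 5 + 1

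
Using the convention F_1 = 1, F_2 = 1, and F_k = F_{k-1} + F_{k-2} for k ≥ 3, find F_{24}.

Iterating the recurrence up to F_{20} = 6765 and F_{19} = 4181:
F_{21} = F_{20} + F_{19} = 6765 + 4181 = 10946
F_{22} = F_{21} + F_{20} = 10946 + 6765 = 17711
F_{23} = F_{22} + F_{21} = 17711 + 10946 = 28657
F_{24} = F_{23} + F_{22} = 28657 + 17711 = 46368

46368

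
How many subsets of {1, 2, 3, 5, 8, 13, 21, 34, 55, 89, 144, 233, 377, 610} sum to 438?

438 = 377+55+5+1 = 377+55+3+2+1 = 377+34+21+5+1 = … (13 more), for 16 in all.

16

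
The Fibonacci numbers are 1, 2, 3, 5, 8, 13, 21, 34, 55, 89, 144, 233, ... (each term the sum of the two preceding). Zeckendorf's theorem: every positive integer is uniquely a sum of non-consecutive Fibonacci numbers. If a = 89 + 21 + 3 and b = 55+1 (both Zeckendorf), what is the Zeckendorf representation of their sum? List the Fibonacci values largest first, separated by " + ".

The two numbers are 113 and 56, so their sum is 169.
subtract 144 from 169: 25 remains
subtract 21 from 25: 4 remains
subtract 3 from 4: 1 remains
subtract 1 from 1: 0 remains

144 + 21 + 3 + 1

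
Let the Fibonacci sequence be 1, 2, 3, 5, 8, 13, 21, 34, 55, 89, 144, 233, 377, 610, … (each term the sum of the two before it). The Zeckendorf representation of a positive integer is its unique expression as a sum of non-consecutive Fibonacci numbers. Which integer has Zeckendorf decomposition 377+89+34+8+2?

377+89+34+8+2 = 510.

510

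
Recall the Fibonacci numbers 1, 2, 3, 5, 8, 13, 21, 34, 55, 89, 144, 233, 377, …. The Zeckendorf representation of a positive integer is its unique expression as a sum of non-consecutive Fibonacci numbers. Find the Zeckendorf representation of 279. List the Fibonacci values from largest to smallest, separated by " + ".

233 + 34 + 8 + 3 + 1

233 ≤ 279 < 377, so take 233; remainder 46
34 ≤ 46 < 55, so take 34; remainder 12
8 ≤ 12 < 13, so take 8; remainder 4
3 ≤ 4 < 5, so take 3; remainder 1
1 ≤ 1 < 2, so take 1; remainder 0
So 279 = 233 + 34 + 8 + 3 + 1, with no two terms consecutive in the sequence.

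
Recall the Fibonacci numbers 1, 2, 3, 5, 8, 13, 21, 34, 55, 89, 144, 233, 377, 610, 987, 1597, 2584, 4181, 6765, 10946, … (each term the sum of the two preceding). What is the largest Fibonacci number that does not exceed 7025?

6765

6765 ≤ 7025 < 10946, so the largest Fibonacci number not exceeding 7025 is 6765.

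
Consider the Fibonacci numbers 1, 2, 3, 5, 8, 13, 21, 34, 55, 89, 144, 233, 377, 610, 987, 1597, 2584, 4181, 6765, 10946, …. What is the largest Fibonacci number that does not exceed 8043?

6765

6765 ≤ 8043 < 10946, so the largest Fibonacci number not exceeding 8043 is 6765.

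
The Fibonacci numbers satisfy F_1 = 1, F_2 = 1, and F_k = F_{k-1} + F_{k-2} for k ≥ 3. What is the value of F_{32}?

2178309

Iterating the recurrence up to F_{24} = 46368 and F_{23} = 28657:
F_{25} = F_{24} + F_{23} = 46368 + 28657 = 75025
F_{26} = F_{25} + F_{24} = 75025 + 46368 = 121393
F_{27} = F_{26} + F_{25} = 121393 + 75025 = 196418
F_{28} = F_{27} + F_{26} = 196418 + 121393 = 317811
F_{29} = F_{28} + F_{27} = 317811 + 196418 = 514229
F_{30} = F_{29} + F_{28} = 514229 + 317811 = 832040
F_{31} = F_{30} + F_{29} = 832040 + 514229 = 1346269
F_{32} = F_{31} + F_{30} = 1346269 + 832040 = 2178309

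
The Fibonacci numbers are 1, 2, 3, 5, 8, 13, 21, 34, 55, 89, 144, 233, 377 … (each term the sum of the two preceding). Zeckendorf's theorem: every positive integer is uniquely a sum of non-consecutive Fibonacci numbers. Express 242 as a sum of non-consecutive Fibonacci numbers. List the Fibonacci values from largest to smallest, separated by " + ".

233 + 8 + 1

Greedy algorithm:
242 − 233 = 9
9 − 8 = 1
1 − 1 = 0
So 242 = 233 + 8 + 1, with no two terms consecutive in the sequence.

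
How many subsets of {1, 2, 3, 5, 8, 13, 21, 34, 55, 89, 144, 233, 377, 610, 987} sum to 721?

15

Each representation comes from the Zeckendorf form by replacing some F_k with F_{k−1} + F_{k−2} where possible.
721 = 610+89+21+1 = 610+89+13+8+1 = 610+55+34+21+1 = 377+233+89+21+1 = … (11 more), for 15 in all.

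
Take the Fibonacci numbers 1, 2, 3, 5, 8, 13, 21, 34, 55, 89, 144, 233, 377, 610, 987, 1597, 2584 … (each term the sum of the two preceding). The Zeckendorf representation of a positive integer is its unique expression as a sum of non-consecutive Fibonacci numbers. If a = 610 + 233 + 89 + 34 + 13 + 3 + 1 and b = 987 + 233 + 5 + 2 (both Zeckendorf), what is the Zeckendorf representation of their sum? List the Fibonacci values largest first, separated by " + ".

1597 + 610 + 3

The two numbers are 983 and 1227, so their sum is 2210.
Greedy algorithm:
take 1597 (≤ 2210); 2210 − 1597 = 613
take 610 (≤ 613); 613 − 610 = 3
take 3 (≤ 3); 3 − 3 = 0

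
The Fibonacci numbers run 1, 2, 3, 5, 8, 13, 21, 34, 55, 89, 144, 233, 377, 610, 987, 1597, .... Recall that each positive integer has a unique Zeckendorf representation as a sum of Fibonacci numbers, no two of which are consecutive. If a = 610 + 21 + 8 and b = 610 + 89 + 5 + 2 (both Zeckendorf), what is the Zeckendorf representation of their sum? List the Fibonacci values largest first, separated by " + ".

987 + 233 + 89 + 34 + 2

The two numbers are 639 and 706, so their sum is 1345.
Greedily peel off the largest Fibonacci term at each step:
subtract 987 from 1345: 358 remains
subtract 233 from 358: 125 remains
subtract 89 from 125: 36 remains
subtract 34 from 36: 2 remains
subtract 2 from 2: 0 remains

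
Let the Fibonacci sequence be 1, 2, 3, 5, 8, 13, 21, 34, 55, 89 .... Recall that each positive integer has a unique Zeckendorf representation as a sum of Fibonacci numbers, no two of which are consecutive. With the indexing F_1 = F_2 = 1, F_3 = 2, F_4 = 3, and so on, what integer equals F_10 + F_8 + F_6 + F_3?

86

F_10 + F_8 + F_6 + F_3 = 55 + 21 + 8 + 2 = 86.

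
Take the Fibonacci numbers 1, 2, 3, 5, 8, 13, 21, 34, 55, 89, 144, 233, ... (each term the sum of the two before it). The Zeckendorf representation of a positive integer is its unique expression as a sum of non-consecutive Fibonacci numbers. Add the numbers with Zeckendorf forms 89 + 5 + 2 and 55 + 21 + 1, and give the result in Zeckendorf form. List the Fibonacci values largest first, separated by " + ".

144 + 21 + 8

The two numbers are 96 and 77, so their sum is 173.
Greedy algorithm:
subtract 144 from 173: 29 remains
subtract 21 from 29: 8 remains
subtract 8 from 8: 0 remains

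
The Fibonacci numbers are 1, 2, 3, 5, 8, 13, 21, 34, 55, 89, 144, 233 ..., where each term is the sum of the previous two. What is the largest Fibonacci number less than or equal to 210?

144 ≤ 210 < 233, so the largest Fibonacci number not exceeding 210 is 144.

144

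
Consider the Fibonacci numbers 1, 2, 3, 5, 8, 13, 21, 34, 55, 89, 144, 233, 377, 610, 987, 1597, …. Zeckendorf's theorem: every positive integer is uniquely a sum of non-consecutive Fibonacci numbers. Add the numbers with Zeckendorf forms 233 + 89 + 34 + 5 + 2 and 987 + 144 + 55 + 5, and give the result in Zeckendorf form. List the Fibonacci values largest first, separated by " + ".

The two numbers are 363 and 1191, so their sum is 1554.
Greedily peel off the largest Fibonacci term at each step:
largest Fibonacci ≤ 1554 is 987; 1554 − 987 = 567
largest Fibonacci ≤ 567 is 377; 567 − 377 = 190
largest Fibonacci ≤ 190 is 144; 190 − 144 = 46
largest Fibonacci ≤ 46 is 34; 46 − 34 = 12
largest Fibonacci ≤ 12 is 8; 12 − 8 = 4
largest Fibonacci ≤ 4 is 3; 4 − 3 = 1
largest Fibonacci ≤ 1 is 1; 1 − 1 = 0

987 + 377 + 144 + 34 + 8 + 3 + 1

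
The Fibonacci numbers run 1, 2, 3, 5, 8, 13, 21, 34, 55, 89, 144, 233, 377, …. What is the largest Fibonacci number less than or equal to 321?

233

233 ≤ 321 < 377, so the largest Fibonacci number not exceeding 321 is 233.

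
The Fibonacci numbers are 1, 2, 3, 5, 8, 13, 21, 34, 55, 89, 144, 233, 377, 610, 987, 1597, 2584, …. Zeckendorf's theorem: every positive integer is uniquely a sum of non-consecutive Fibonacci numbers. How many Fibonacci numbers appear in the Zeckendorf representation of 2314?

5

take 1597 (≤ 2314); 2314 − 1597 = 717
take 610 (≤ 717); 717 − 610 = 107
take 89 (≤ 107); 107 − 89 = 18
take 13 (≤ 18); 18 − 13 = 5
take 5 (≤ 5); 5 − 5 = 0
2314 = 1597 + 610 + 89 + 13 + 5, which has 5 terms.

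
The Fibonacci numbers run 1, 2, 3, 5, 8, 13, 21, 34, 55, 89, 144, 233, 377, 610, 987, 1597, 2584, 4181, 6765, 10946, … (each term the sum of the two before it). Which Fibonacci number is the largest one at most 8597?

6765 ≤ 8597 < 10946, so the largest Fibonacci number not exceeding 8597 is 6765.

6765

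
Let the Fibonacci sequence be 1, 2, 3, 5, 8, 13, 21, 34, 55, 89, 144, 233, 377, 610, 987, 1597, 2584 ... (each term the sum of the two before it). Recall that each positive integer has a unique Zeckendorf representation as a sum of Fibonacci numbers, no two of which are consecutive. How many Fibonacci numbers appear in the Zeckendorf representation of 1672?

5

Repeatedly subtract the largest Fibonacci number that fits:
1597 ≤ 1672 < 2584, so take 1597; remainder 75
55 ≤ 75 < 89, so take 55; remainder 20
13 ≤ 20 < 21, so take 13; remainder 7
5 ≤ 7 < 8, so take 5; remainder 2
2 ≤ 2 < 3, so take 2; remainder 0
1672 = 1597 + 55 + 13 + 5 + 2, which has 5 terms.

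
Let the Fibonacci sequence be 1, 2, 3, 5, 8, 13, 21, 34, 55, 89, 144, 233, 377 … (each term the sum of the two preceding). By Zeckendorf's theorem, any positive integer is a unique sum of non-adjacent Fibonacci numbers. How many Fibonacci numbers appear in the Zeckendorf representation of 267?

2

Greedily peel off the largest Fibonacci term at each step:
267: greatest Fibonacci not exceeding it is 233, leaving 34
34: greatest Fibonacci not exceeding it is 34, leaving 0
267 = 233 + 34, which has 2 terms.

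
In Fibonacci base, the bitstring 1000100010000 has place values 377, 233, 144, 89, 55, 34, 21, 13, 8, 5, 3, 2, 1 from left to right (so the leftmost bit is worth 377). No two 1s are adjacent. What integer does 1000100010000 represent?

Summing the place values of the 1 bits: 377 + 55 + 8 = 440.

440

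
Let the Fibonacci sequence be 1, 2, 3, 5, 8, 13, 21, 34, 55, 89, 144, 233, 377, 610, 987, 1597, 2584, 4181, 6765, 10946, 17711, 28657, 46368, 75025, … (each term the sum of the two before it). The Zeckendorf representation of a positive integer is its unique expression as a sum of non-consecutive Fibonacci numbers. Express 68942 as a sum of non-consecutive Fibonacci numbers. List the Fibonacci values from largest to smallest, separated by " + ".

46368 + 17711 + 4181 + 610 + 55 + 13 + 3 + 1

Repeatedly subtract the largest Fibonacci number that fits:
46368 ≤ 68942 < 75025, so take 46368; remainder 22574
17711 ≤ 22574 < 28657, so take 17711; remainder 4863
4181 ≤ 4863 < 6765, so take 4181; remainder 682
610 ≤ 682 < 987, so take 610; remainder 72
55 ≤ 72 < 89, so take 55; remainder 17
13 ≤ 17 < 21, so take 13; remainder 4
3 ≤ 4 < 5, so take 3; remainder 1
1 ≤ 1 < 2, so take 1; remainder 0
So 68942 = 46368 + 17711 + 4181 + 610 + 55 + 13 + 3 + 1, with no two terms consecutive in the sequence.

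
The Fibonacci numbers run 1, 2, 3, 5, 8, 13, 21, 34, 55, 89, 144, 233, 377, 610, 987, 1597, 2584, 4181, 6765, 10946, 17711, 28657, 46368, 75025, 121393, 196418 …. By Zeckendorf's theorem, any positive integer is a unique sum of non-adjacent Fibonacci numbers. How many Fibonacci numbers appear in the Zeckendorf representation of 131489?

8

largest Fibonacci ≤ 131489 is 121393; 131489 − 121393 = 10096
largest Fibonacci ≤ 10096 is 6765; 10096 − 6765 = 3331
largest Fibonacci ≤ 3331 is 2584; 3331 − 2584 = 747
largest Fibonacci ≤ 747 is 610; 747 − 610 = 137
largest Fibonacci ≤ 137 is 89; 137 − 89 = 48
largest Fibonacci ≤ 48 is 34; 48 − 34 = 14
largest Fibonacci ≤ 14 is 13; 14 − 13 = 1
largest Fibonacci ≤ 1 is 1; 1 − 1 = 0
131489 = 121393 + 6765 + 2584 + 610 + 89 + 34 + 13 + 1, which has 8 terms.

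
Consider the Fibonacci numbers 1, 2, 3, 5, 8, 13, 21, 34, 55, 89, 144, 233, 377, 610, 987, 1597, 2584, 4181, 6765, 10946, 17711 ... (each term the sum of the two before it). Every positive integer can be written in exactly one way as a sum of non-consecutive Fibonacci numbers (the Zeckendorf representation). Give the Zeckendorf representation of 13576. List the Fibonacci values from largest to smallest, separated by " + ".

Greedily peel off the largest Fibonacci term at each step:
take 10946 (≤ 13576); 13576 − 10946 = 2630
take 2584 (≤ 2630); 2630 − 2584 = 46
take 34 (≤ 46); 46 − 34 = 12
take 8 (≤ 12); 12 − 8 = 4
take 3 (≤ 4); 4 − 3 = 1
take 1 (≤ 1); 1 − 1 = 0
So 13576 = 10946 + 2584 + 34 + 8 + 3 + 1, with no two terms consecutive in the sequence.

10946 + 2584 + 34 + 8 + 3 + 1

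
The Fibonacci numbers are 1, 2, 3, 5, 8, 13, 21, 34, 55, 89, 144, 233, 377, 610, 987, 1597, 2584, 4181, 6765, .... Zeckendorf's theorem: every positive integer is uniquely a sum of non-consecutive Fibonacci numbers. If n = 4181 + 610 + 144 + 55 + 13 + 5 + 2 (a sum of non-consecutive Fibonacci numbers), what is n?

5010

4181 + 610 + 144 + 55 + 13 + 5 + 2 = 5010.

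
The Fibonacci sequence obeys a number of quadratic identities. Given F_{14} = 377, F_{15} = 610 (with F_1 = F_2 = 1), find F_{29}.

By the addition formula F_{m+n} = F_m F_{n+1} + F_{m−1} F_n with m=15, n=14: F_{29} = 610·610 + 377·377 = 372100 + 142129 = 514229.

514229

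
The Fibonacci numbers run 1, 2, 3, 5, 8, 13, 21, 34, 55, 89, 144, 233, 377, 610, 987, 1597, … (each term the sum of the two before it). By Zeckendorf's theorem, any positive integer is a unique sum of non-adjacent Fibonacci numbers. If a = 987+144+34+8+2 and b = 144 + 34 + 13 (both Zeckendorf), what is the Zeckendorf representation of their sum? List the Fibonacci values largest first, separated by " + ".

The two numbers are 1175 and 191, so their sum is 1366.
Greedy algorithm:
987 ≤ 1366 < 1597, so take 987; remainder 379
377 ≤ 379 < 610, so take 377; remainder 2
2 ≤ 2 < 3, so take 2; remainder 0

987 + 377 + 2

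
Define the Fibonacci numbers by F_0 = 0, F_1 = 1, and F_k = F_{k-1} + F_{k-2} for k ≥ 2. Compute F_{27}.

Iterating the recurrence up to F_{19} = 4181 and F_{18} = 2584:
F_{20} = F_{19} + F_{18} = 4181 + 2584 = 6765
F_{21} = F_{20} + F_{19} = 6765 + 4181 = 10946
F_{22} = F_{21} + F_{20} = 10946 + 6765 = 17711
F_{23} = F_{22} + F_{21} = 17711 + 10946 = 28657
F_{24} = F_{23} + F_{22} = 28657 + 17711 = 46368
F_{25} = F_{24} + F_{23} = 46368 + 28657 = 75025
F_{26} = F_{25} + F_{24} = 75025 + 46368 = 121393
F_{27} = F_{26} + F_{25} = 121393 + 75025 = 196418

196418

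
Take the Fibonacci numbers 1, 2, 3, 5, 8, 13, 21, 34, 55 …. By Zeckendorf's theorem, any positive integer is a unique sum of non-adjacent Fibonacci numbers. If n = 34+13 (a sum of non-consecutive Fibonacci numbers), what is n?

34+13 = 47.

47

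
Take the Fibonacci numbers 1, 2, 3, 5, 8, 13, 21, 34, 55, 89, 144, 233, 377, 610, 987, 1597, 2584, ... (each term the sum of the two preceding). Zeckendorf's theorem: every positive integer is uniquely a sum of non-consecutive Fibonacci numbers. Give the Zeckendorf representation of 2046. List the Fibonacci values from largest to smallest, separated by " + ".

largest Fibonacci ≤ 2046 is 1597; 2046 − 1597 = 449
largest Fibonacci ≤ 449 is 377; 449 − 377 = 72
largest Fibonacci ≤ 72 is 55; 72 − 55 = 17
largest Fibonacci ≤ 17 is 13; 17 − 13 = 4
largest Fibonacci ≤ 4 is 3; 4 − 3 = 1
largest Fibonacci ≤ 1 is 1; 1 − 1 = 0
So 2046 = 1597 + 377 + 55 + 13 + 3 + 1, with no two terms consecutive in the sequence.

1597 + 377 + 55 + 13 + 3 + 1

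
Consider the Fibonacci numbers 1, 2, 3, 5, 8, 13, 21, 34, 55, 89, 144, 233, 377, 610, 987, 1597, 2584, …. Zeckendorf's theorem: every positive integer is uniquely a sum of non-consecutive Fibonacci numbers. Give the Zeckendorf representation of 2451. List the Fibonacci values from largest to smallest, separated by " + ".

subtract 1597 from 2451: 854 remains
subtract 610 from 854: 244 remains
subtract 233 from 244: 11 remains
subtract 8 from 11: 3 remains
subtract 3 from 3: 0 remains
So 2451 = 1597 + 610 + 233 + 8 + 3, with no two terms consecutive in the sequence.

1597 + 610 + 233 + 8 + 3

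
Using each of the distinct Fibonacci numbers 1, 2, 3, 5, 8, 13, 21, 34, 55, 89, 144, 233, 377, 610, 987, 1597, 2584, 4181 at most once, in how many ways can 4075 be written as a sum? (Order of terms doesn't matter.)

20

4075 = 2584+987+377+89+34+3+1 = 2584+987+377+89+21+13+3+1 = 2584+987+233+144+89+34+3+1 = … (17 more), for 20 in all.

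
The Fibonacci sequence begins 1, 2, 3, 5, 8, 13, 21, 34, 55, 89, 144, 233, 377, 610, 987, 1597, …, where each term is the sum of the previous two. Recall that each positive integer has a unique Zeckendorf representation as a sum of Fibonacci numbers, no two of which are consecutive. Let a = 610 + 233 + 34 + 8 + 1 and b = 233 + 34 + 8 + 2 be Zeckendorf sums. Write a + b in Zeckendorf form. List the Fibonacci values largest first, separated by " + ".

The two numbers are 886 and 277, so their sum is 1163.
take 987 (≤ 1163); 1163 − 987 = 176
take 144 (≤ 176); 176 − 144 = 32
take 21 (≤ 32); 32 − 21 = 11
take 8 (≤ 11); 11 − 8 = 3
take 3 (≤ 3); 3 − 3 = 0

987 + 144 + 21 + 8 + 3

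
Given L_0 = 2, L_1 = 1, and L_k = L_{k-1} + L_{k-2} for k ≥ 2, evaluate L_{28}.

710647

Iterating the recurrence up to L_{22} = 39603 and L_{21} = 24476:
L_{23} = L_{22} + L_{21} = 39603 + 24476 = 64079
L_{24} = L_{23} + L_{22} = 64079 + 39603 = 103682
L_{25} = L_{24} + L_{23} = 103682 + 64079 = 167761
L_{26} = L_{25} + L_{24} = 167761 + 103682 = 271443
L_{27} = L_{26} + L_{25} = 271443 + 167761 = 439204
L_{28} = L_{27} + L_{26} = 439204 + 271443 = 710647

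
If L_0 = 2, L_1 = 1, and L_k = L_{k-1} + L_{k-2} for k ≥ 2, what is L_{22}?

Iterating the recurrence up to L_{17} = 3571 and L_{16} = 2207:
L_{18} = L_{17} + L_{16} = 3571 + 2207 = 5778
L_{19} = L_{18} + L_{17} = 5778 + 3571 = 9349
L_{20} = L_{19} + L_{18} = 9349 + 5778 = 15127
L_{21} = L_{20} + L_{19} = 15127 + 9349 = 24476
L_{22} = L_{21} + L_{20} = 24476 + 15127 = 39603

39603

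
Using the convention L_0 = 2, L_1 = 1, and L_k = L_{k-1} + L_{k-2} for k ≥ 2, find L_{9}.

Iterating the recurrence up to L_{4} = 7 and L_{3} = 4:
L_{5} = L_{4} + L_{3} = 7 + 4 = 11
L_{6} = L_{5} + L_{4} = 11 + 7 = 18
L_{7} = L_{6} + L_{5} = 18 + 11 = 29
L_{8} = L_{7} + L_{6} = 29 + 18 = 47
L_{9} = L_{8} + L_{7} = 47 + 29 = 76

76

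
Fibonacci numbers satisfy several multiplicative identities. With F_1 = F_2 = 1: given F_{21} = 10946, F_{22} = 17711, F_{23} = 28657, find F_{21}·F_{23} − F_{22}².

10946·28657 − 17711² = 313679522 − 313679521 = 1. (Cassini's identity: F_{k−1}F_{k+1} − F_k² = (−1)^k.)

1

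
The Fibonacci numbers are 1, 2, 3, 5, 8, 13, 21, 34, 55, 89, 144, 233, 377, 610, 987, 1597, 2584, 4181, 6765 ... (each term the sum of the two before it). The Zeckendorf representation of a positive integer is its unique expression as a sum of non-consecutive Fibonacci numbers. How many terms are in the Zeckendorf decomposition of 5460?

6

largest Fibonacci ≤ 5460 is 4181; 5460 − 4181 = 1279
largest Fibonacci ≤ 1279 is 987; 1279 − 987 = 292
largest Fibonacci ≤ 292 is 233; 292 − 233 = 59
largest Fibonacci ≤ 59 is 55; 59 − 55 = 4
largest Fibonacci ≤ 4 is 3; 4 − 3 = 1
largest Fibonacci ≤ 1 is 1; 1 − 1 = 0
5460 = 4181 + 987 + 233 + 55 + 3 + 1, which has 6 terms.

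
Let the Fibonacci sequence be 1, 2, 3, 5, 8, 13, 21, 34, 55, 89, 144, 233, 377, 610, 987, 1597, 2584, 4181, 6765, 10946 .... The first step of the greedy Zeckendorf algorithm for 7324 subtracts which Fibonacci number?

6765 ≤ 7324 < 10946, so the largest Fibonacci number not exceeding 7324 is 6765.

6765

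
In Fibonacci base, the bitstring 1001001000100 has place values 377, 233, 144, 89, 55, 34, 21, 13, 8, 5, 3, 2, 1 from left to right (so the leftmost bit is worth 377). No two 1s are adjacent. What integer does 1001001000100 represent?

Summing the place values of the 1 bits: 377 + 89 + 21 + 3 = 490.

490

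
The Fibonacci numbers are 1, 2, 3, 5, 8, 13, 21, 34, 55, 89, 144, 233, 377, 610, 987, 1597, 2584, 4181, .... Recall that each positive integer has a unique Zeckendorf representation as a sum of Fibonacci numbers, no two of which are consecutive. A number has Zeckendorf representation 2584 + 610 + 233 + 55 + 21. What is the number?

2584 + 610 + 233 + 55 + 21 = 3503.

3503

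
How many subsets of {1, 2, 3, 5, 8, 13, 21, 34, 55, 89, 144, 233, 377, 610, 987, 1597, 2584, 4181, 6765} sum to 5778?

Starting from the Zeckendorf form and repeatedly splitting a term F_k into F_{k−1} + F_{k−2} (when neither is already used) reaches every representation.
5778 = 4181+1597 = 4181+987+610 = 4181+987+377+233 = 2584+1597+987+610 = 4181+987+377+144+89 = … (10 more), for 15 in all.

15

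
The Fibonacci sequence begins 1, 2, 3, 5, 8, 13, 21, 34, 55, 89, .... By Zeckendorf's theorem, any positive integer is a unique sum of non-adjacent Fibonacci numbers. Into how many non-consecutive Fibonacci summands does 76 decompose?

55 ≤ 76 < 89, so take 55; remainder 21
21 ≤ 21 < 34, so take 21; remainder 0
76 = 55 + 21, which has 2 terms.

2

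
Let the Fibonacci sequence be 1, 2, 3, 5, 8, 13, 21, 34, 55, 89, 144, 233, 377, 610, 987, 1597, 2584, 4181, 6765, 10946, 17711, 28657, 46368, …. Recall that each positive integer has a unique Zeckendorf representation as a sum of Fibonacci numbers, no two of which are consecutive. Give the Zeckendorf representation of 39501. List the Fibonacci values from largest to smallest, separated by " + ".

take 28657 (≤ 39501); 39501 − 28657 = 10844
take 6765 (≤ 10844); 10844 − 6765 = 4079
take 2584 (≤ 4079); 4079 − 2584 = 1495
take 987 (≤ 1495); 1495 − 987 = 508
take 377 (≤ 508); 508 − 377 = 131
take 89 (≤ 131); 131 − 89 = 42
take 34 (≤ 42); 42 − 34 = 8
take 8 (≤ 8); 8 − 8 = 0
So 39501 = 28657 + 6765 + 2584 + 987 + 377 + 89 + 34 + 8, with no two terms consecutive in the sequence.

28657 + 6765 + 2584 + 987 + 377 + 89 + 34 + 8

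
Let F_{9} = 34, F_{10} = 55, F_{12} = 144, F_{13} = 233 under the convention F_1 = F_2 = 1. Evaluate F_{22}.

17711

By the addition formula F_{m+n} = F_m F_{n+1} + F_{m−1} F_n with m=13, n=9: F_{22} = 233·55 + 144·34 = 12815 + 4896 = 17711.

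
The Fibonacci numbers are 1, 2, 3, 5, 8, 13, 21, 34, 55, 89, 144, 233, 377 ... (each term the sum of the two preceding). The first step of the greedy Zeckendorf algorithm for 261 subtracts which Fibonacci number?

233

233 ≤ 261 < 377, so the largest Fibonacci number not exceeding 261 is 233.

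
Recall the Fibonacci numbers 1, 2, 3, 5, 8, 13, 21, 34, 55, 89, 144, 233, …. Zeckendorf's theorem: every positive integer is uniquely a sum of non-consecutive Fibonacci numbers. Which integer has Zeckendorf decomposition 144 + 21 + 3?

144 + 21 + 3 = 168.

168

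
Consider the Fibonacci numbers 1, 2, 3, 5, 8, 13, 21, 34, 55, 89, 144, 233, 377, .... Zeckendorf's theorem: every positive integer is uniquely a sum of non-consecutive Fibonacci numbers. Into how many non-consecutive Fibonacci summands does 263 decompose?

4

take 233 (≤ 263); 263 − 233 = 30
take 21 (≤ 30); 30 − 21 = 9
take 8 (≤ 9); 9 − 8 = 1
take 1 (≤ 1); 1 − 1 = 0
263 = 233 + 21 + 8 + 1, which has 4 terms.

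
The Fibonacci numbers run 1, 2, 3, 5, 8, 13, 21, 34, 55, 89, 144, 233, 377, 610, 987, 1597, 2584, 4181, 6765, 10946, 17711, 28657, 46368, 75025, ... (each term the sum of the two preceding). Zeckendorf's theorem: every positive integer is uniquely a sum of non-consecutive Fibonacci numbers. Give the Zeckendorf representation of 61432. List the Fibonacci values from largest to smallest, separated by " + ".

46368 + 10946 + 2584 + 987 + 377 + 144 + 21 + 5

take 46368 (≤ 61432); 61432 − 46368 = 15064
take 10946 (≤ 15064); 15064 − 10946 = 4118
take 2584 (≤ 4118); 4118 − 2584 = 1534
take 987 (≤ 1534); 1534 − 987 = 547
take 377 (≤ 547); 547 − 377 = 170
take 144 (≤ 170); 170 − 144 = 26
take 21 (≤ 26); 26 − 21 = 5
take 5 (≤ 5); 5 − 5 = 0
So 61432 = 46368 + 10946 + 2584 + 987 + 377 + 144 + 21 + 5, with no two terms consecutive in the sequence.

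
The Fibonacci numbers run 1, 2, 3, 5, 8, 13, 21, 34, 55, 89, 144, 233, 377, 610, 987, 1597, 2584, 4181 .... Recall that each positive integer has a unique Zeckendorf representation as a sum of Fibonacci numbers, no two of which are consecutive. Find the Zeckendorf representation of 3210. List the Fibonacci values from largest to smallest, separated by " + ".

Greedily peel off the largest Fibonacci term at each step:
largest Fibonacci ≤ 3210 is 2584; 3210 − 2584 = 626
largest Fibonacci ≤ 626 is 610; 626 − 610 = 16
largest Fibonacci ≤ 16 is 13; 16 − 13 = 3
largest Fibonacci ≤ 3 is 3; 3 − 3 = 0
So 3210 = 2584 + 610 + 13 + 3, with no two terms consecutive in the sequence.

2584 + 610 + 13 + 3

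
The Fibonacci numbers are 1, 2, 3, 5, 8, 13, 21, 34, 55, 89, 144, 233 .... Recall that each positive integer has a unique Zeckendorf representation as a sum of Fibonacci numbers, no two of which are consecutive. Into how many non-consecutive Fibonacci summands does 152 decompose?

152: greatest Fibonacci not exceeding it is 144, leaving 8
8: greatest Fibonacci not exceeding it is 8, leaving 0
152 = 144 + 8, which has 2 terms.

2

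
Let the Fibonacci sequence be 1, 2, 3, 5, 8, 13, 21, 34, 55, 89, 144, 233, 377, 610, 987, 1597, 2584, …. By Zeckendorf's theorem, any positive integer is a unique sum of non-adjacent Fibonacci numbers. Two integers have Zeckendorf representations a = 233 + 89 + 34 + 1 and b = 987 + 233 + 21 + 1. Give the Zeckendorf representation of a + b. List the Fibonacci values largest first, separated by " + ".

1597 + 2

The two numbers are 357 and 1242, so their sum is 1599.
Greedily peel off the largest Fibonacci term at each step:
1599 − 1597 = 2
2 − 2 = 0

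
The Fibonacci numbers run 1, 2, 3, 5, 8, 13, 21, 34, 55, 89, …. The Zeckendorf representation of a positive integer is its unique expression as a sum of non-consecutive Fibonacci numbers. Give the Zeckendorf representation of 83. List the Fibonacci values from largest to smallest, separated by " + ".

55 + 21 + 5 + 2

largest Fibonacci ≤ 83 is 55; 83 − 55 = 28
largest Fibonacci ≤ 28 is 21; 28 − 21 = 7
largest Fibonacci ≤ 7 is 5; 7 − 5 = 2
largest Fibonacci ≤ 2 is 2; 2 − 2 = 0
So 83 = 55 + 21 + 5 + 2, with no two terms consecutive in the sequence.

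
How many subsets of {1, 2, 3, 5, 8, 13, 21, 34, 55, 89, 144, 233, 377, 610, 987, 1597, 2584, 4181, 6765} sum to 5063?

Each representation comes from the Zeckendorf form by replacing some F_k with F_{k−1} + F_{k−2} where possible.
5063 = 4181+610+233+34+5 = 4181+610+233+34+3+2 = 4181+610+233+21+13+5 = 4181+610+144+89+34+5 = … (46 more), for 50 in all.

50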